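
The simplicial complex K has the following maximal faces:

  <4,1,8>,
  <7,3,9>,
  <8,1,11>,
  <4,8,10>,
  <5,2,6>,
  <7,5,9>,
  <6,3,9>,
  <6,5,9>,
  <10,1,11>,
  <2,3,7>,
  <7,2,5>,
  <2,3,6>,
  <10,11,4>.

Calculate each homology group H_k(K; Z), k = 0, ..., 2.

Take the total order 1 < 2 < 3 < 4 < 5 < 6 < 7 < 8 < 9 < 10 < 11 on the vertex set. Then K (dimension 2) consists of the simplices:

  0-simplices (11): [1], [2], [3], [4], [5], [6], [7], [8], [9], [10], [11]
  1-simplices (22): [1,4], [1,8], [1,10], [1,11], [2,3], [2,5], [2,6], [2,7], [3,6], [3,7], [3,9], [4,8], [4,10], [4,11], [5,6], [5,7], [5,9], [6,9], [7,9], [8,10], [8,11], [10,11]
  2-simplices (13): [1,4,8], [1,8,11], [1,10,11], [2,3,6], [2,3,7], [2,5,6], [2,5,7], [3,6,9], [3,7,9], [4,8,10], [4,10,11], [5,6,9], [5,7,9]

Hence C_0 ≅ Z^11, C_1 ≅ Z^22, C_2 ≅ Z^13.

The boundary map ∂_1: C_1 → C_0 maps an edge to its endpoints' difference, ∂[p,q] = q − p.
As a 11×22 matrix over Z this has rank 9, with invariant factors (1,1,1,1,1,1,1,1,1).

∂_2: C_2 → C_1 sends each 2-simplex [p,q,r] to [q,r] − [p,r] + [p,q]. For instance
  ∂[1,10,11] = [10,11] − [1,11] + [1,10],
  ∂[3,6,9] = [6,9] − [3,9] + [3,6].
The 22×13 boundary matrix has rank 12 and Smith normal form diag(1,1,1,1,1,1,1,1,1,1,1,1).

From H_k ≅ ker(∂_k) / im(∂_{k+1}) we obtain:

  H_0: rank C_0 − rank ∂_1 = 11 − 9 = 2, and the invariant factors of ∂_1 are all 1, so H_0 ≅ Z^2.
  H_1: rank ker ∂_1 − rank ∂_2 = (22 − 9) − 12 = 1, and the invariant factors of ∂_2 are all 1, so H_1 ≅ Z.
  H_2: rank ker ∂_2 − rank ∂_3 = (13 − 12) − 0 = 1, and there is no ∂_3, so H_2 ≅ Z.

(K is a triangulation of the disjoint union of the 2-sphere S^2 and the Möbius band.)

H_0 ≅ Z^2,  H_1 ≅ Z,  H_2 ≅ Z.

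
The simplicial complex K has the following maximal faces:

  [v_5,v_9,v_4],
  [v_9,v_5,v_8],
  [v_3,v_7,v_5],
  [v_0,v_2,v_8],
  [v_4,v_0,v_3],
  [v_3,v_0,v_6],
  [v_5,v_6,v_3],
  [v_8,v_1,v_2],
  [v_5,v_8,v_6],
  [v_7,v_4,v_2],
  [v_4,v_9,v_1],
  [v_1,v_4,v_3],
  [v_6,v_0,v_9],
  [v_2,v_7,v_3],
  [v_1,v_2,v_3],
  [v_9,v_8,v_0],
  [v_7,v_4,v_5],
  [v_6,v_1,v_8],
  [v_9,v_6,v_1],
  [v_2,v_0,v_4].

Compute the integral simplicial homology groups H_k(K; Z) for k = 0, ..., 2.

We work with the vertex ordering v_0 < v_1 < v_2 < v_3 < v_4 < v_5 < v_6 < v_7 < v_8 < v_9. The simplices of K, each written with vertices in increasing order, are:

  0-simplices (10): [v_0], [v_1], [v_2], [v_3], [v_4], [v_5], [v_6], [v_7], [v_8], [v_9]
  1-simplices (30): (30 of them)
  2-simplices (20): (20 of them)

giving chain groups C_0 ≅ Z^10, C_1 ≅ Z^30, C_2 ≅ Z^20.

The boundary map ∂_1: C_1 → C_0 sends each edge [p,q] (with p < q) to q − p. For instance
  ∂[v_2,v_8] = [v_8] − [v_2].
This gives a 10×30 integer matrix of rank 9; reducing to Smith normal form yields diagonal entries (1,1,1,1,1,1,1,1,1).

∂_2: C_2 → C_1 sends each 2-simplex [p,q,r] to [q,r] − [p,r] + [p,q]. For instance
  ∂[v_1,v_6,v_9] = [v_6,v_9] − [v_1,v_9] + [v_1,v_6],
  ∂[v_0,v_3,v_6] = [v_3,v_6] − [v_0,v_6] + [v_0,v_3].
The resulting 30×20 matrix has rank 20, and its Smith normal form has invariant factors (1,1,1,1,1,1,1,1,1,1,1,1,1,1,1,1,1,1,1,2).

Now H_k = ker ∂_k / im ∂_{k+1}, so:

  H_0: rank C_0 − rank ∂_1 = 10 − 9 = 1, and the invariant factors of ∂_1 are all 1, so H_0 ≅ Z.
  H_1: rank ker ∂_1 − rank ∂_2 = (30 − 9) − 20 = 1, and ∂_2 has invariant factor 2 > 1, so H_1 ≅ Z ⊕ Z/2.
  H_2: rank ker ∂_2 − rank ∂_3 = (20 − 20) − 0 = 0, and there is no ∂_3, so H_2 ≅ 0.

H_0 = Z,  H_1 = Z ⊕ Z/2,  H_2 = 0.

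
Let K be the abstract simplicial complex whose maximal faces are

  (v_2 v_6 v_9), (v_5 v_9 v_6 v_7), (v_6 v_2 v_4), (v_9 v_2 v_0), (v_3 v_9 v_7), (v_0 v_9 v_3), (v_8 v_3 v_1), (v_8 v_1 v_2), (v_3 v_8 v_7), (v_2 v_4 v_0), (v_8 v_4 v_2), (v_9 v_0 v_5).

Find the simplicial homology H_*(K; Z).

H_0 = Z,  H_1 = Z,  H_2 = 0,  H_3 = 0.

Fix the vertex order v_0 < v_1 < v_2 < v_3 < v_4 < v_5 < v_6 < v_7 < v_8 < v_9 and write every simplex with vertices in increasing order. Then dim K = 3 and the simplices of K are:

  0-simplices (10): [v_0], [v_1], [v_2], [v_3], [v_4], [v_5], [v_6], [v_7], [v_8], [v_9]
  1-simplices (24): (24 of them)
  2-simplices (15): (15 of them)
  3-simplices (1): [v_5,v_6,v_7,v_9]

giving chain groups C_0 ≅ Z^10, C_1 ≅ Z^24, C_2 ≅ Z^15, C_3 ≅ Z^1.

The boundary map ∂_1: C_1 → C_0 maps an edge to its endpoints' difference, ∂[p,q] = q − p.
This gives a 10×24 integer matrix of rank 9; reducing to Smith normal form yields diagonal entries (1,1,1,1,1,1,1,1,1).

∂_2: C_2 → C_1 sends each 2-simplex [p,q,r] to [q,r] − [p,r] + [p,q]. For instance
  ∂[v_6,v_7,v_9] = [v_7,v_9] − [v_6,v_9] + [v_6,v_7],
  ∂[v_0,v_2,v_4] = [v_2,v_4] − [v_0,v_4] + [v_0,v_2].
This gives a 24×15 integer matrix of rank 14; reducing to Smith normal form yields diagonal entries (1,1,1,1,1,1,1,1,1,1,1,1,1,1).

Boundary ∂_3: C_3 → C_2 sends each 3-simplex σ to the alternating sum Σ_i (−1)^i (σ with its i-th vertex removed). For instance
  ∂[v_5,v_6,v_7,v_9] = [v_6,v_7,v_9] − [v_5,v_7,v_9] + [v_5,v_6,v_9] − [v_5,v_6,v_7].
This gives a 15×1 integer matrix of rank 1; reducing to Smith normal form yields diagonal entries (1).

Now H_k = ker ∂_k / im ∂_{k+1}, so:

  H_0: rank C_0 − rank ∂_1 = 10 − 9 = 1, and the invariant factors of ∂_1 are all 1, so H_0 = Z.
  H_1: rank ker ∂_1 − rank ∂_2 = (24 − 9) − 14 = 1, and the invariant factors of ∂_2 are all 1, so H_1 = Z.
  H_2: rank ker ∂_2 − rank ∂_3 = (15 − 14) − 1 = 0, and the invariant factors of ∂_3 are all 1, so H_2 = 0.
  H_3: rank ker ∂_3 − rank ∂_4 = (1 − 1) − 0 = 0, and there is no ∂_4, so H_3 = 0.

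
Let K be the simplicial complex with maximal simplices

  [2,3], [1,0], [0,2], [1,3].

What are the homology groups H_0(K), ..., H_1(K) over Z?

H_0 = Z,  H_1 = Z.

We work with the vertex ordering 0 < 1 < 2 < 3. The simplices of K, each written with vertices in increasing order, are:

  0-simplices (4): [0], [1], [2], [3]
  1-simplices (4): [0,1], [0,2], [1,3], [2,3]

so the chain groups are C_0 ≅ Z^4, C_1 ≅ Z^4.

∂_1: C_1 → C_0 sends each edge [p,q] (with p < q) to q − p. For instance
  ∂[0,1] = [1] − [0].
The 4×4 boundary matrix has rank 3 and Smith normal form diag(1,1,1).

From H_k ≅ ker(∂_k) / im(∂_{k+1}) we obtain:

  H_0: rank C_0 − rank ∂_1 = 4 − 3 = 1, and the invariant factors of ∂_1 are all 1, so H_0 ≅ Z.
  H_1: rank ker ∂_1 − rank ∂_2 = (4 − 3) − 0 = 1, and there is no ∂_2, so H_1 ≅ Z.

As a check, the Euler characteristic is 4 − 4 = 0, which agrees with 1 − 1 = 0.
(K is a triangulation of the circle S^1.)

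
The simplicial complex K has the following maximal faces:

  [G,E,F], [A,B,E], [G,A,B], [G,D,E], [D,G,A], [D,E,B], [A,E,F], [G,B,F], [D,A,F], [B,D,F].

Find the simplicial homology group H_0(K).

Order the vertices as A < B < D < E < F < G. Listing each simplex with vertices in this order, K has dimension 2 with simplices:

  0-simplices (6): A, B, D, E, F, G
  1-simplices (15): AB, AD, AE, AF, AG, BD, BE, BF, BG, DE, DF, DG, EF, EG, FG
  2-simplices (10): ABE, ABG, ADF, ADG, AEF, BDE, BDF, BFG, DEG, EFG

so the chain groups are C_0 ≅ Z^6, C_1 ≅ Z^15, C_2 ≅ Z^10.

Boundary ∂_1: C_1 → C_0 is given by ∂[p,q] = [q] − [p]. For instance
  ∂BE = E − B.
The resulting 6×15 matrix has rank 5, and its Smith normal form has invariant factors (1,1,1,1,1).

Boundary ∂_2: C_2 → C_1 sends each 2-simplex [p,q,r] to [q,r] − [p,r] + [p,q]. For instance
  ∂BDF = DF − BF + BD,
  ∂AEF = EF − AF + AE.
As a 15×10 matrix over Z this has rank 10, with invariant factors (1,1,1,1,1,1,1,1,1,2).

Now H_k = ker ∂_k / im ∂_{k+1}, so:

  H_0: rank C_0 − rank ∂_1 = 6 − 5 = 1, and the invariant factors of ∂_1 are all 1, so H_0 ≅ Z.

(K is a triangulation of the real projective plane RP^2.)

H_0 = Z.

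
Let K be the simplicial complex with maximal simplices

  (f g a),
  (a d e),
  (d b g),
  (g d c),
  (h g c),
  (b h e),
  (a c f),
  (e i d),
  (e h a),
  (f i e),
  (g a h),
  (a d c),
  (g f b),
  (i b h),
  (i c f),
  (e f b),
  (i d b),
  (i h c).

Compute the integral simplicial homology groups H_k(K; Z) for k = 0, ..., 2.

H_0 = Z,  H_1 = Z ⊕ Z_2,  H_2 = 0.

Fix the vertex order a < b < c < d < e < f < g < h < i and write every simplex with vertices in increasing order. Then dim K = 2 and the simplices of K are:

  0-simplices (9): a, b, c, d, e, f, g, h, i
  1-simplices (27): ac, ad, ae, af, ag, ah, bd, be, bf, bg, bh, bi, cd, cf, cg, ch, ci, de, dg, di, ef, eh, ei, fg, fi, gh, hi
  2-simplices (18): acd, acf, ade, aeh, afg, agh, bdg, bdi, bef, beh, bfg, bhi, cdg, cfi, cgh, chi, dei, efi

Hence C_0 ≅ Z^9, C_1 ≅ Z^27, C_2 ≅ Z^18.

Boundary ∂_1: C_1 → C_0 maps an edge to its endpoints' difference, ∂[p,q] = q − p.
The 9×27 boundary matrix has rank 8 and Smith normal form diag(1,1,1,1,1,1,1,1).

Boundary ∂_2: C_2 → C_1 maps a triangle to the signed sum of its edges. For instance
  ∂acf = cf − af + ac,
  ∂bdg = dg − bg + bd.
As a 27×18 matrix over Z this has rank 18, with invariant factors (1,1,1,1,1,1,1,1,1,1,1,1,1,1,1,1,1,2).

Reading off H_k = ker ∂_k / im ∂_{k+1}:

  H_0: rank C_0 − rank ∂_1 = 9 − 8 = 1, and the invariant factors of ∂_1 are all 1, so H_0 = Z.
  H_1: rank ker ∂_1 − rank ∂_2 = (27 − 8) − 18 = 1, and ∂_2 has invariant factor 2 > 1, so H_1 = Z ⊕ Z_2.
  H_2: rank ker ∂_2 − rank ∂_3 = (18 − 18) − 0 = 0, and there is no ∂_3, so H_2 = 0.

As a check, the Euler characteristic is 9 − 27 + 18 = 0, which agrees with 1 − 1 + 0 = 0.
(K is a triangulation of the Klein bottle.)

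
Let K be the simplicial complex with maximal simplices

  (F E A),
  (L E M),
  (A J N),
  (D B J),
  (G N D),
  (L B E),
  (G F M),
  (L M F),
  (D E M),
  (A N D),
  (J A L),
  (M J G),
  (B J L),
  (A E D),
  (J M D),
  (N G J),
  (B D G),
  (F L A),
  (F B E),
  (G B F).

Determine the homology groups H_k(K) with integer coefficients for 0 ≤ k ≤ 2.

Order the vertices as A < B < D < E < F < G < J < L < M < N. Listing each simplex with vertices in this order, K has dimension 2 with simplices:

  0-simplices (10): A, B, D, E, F, G, J, L, M, N
  1-simplices (30): AD, AE, AF, AJ, AL, AN, BD, BE, BF, BG, BJ, BL, DE, DG, DJ, DM, DN, EF, EL, EM, FG, FL, FM, GJ, GM, GN, JL, JM, JN, LM
  2-simplices (20): ADE, ADN, AEF, AFL, AJL, AJN, BDG, BDJ, BEF, BEL, BFG, BJL, DEM, DGN, DJM, ELM, FGM, FLM, GJM, GJN

Hence C_0 ≅ Z^10, C_1 ≅ Z^30, C_2 ≅ Z^20.

∂_1: C_1 → C_0 maps an edge to its endpoints' difference, ∂[p,q] = q − p. For instance
  ∂GM = M − G.
As a 10×30 matrix over Z this has rank 9, with invariant factors (1,1,1,1,1,1,1,1,1).

∂_2: C_2 → C_1 acts by ∂[p,q,r] = [q,r] − [p,r] + [p,q]. For instance
  ∂AJN = JN − AN + AJ,
  ∂BJL = JL − BL + BJ.
As a 30×20 matrix over Z this has rank 20, with invariant factors (1,1,1,1,1,1,1,1,1,1,1,1,1,1,1,1,1,1,1,2).

Reading off H_k = ker ∂_k / im ∂_{k+1}:

  H_0: rank C_0 − rank ∂_1 = 10 − 9 = 1, and the invariant factors of ∂_1 are all 1, so H_0 = Z.
  H_1: rank ker ∂_1 − rank ∂_2 = (30 − 9) − 20 = 1, and ∂_2 has invariant factor 2 > 1, so H_1 = Z ⊕ Z/2.
  H_2: rank ker ∂_2 − rank ∂_3 = (20 − 20) − 0 = 0, and there is no ∂_3, so H_2 = 0.

(K is a triangulation of the Klein bottle.)

H_0 ≅ Z,  H_1 ≅ Z ⊕ Z/2,  H_2 = 0.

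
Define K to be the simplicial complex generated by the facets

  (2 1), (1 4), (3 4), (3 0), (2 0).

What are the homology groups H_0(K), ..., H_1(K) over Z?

H_0 ≅ Z,  H_1 ≅ Z.

Order the vertices as 0 < 1 < 2 < 3 < 4. Listing each simplex with vertices in this order, K has dimension 1 with simplices:

  0-simplices (5): [0], [1], [2], [3], [4]
  1-simplices (5): [0,2], [0,3], [1,2], [1,4], [3,4]

giving chain groups C_0 ≅ Z^5, C_1 ≅ Z^5.

Boundary ∂_1: C_1 → C_0 sends each edge [p,q] (with p < q) to q − p. For instance
  ∂[0,2] = [2] − [0].
As a 5×5 matrix over Z this has rank 4, with invariant factors (1,1,1,1).

From H_k ≅ ker(∂_k) / im(∂_{k+1}) we obtain:

  H_0: rank C_0 − rank ∂_1 = 5 − 4 = 1, and the invariant factors of ∂_1 are all 1, so H_0 = Z.
  H_1: rank ker ∂_1 − rank ∂_2 = (5 − 4) − 0 = 1, and there is no ∂_2, so H_1 = Z.

As a check, the Euler characteristic is 5 − 5 = 0, which agrees with 1 − 1 = 0.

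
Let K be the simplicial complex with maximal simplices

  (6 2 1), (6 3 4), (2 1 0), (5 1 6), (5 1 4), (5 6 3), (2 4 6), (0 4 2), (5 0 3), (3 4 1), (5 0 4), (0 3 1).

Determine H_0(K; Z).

Fix the vertex order 0 < 1 < 2 < 3 < 4 < 5 < 6 and write every simplex with vertices in increasing order. Then dim K = 2 and the simplices of K are:

  0-simplices (7): [0], [1], [2], [3], [4], [5], [6]
  1-simplices (18): [0,1], [0,2], [0,3], [0,4], [0,5], [1,2], [1,3], [1,4], [1,5], [1,6], [2,4], [2,6], [3,4], [3,5], [3,6], [4,5], [4,6], [5,6]
  2-simplices (12): [0,1,2], [0,1,3], [0,2,4], [0,3,5], [0,4,5], [1,2,6], [1,3,4], [1,4,5], [1,5,6], [2,4,6], [3,4,6], [3,5,6]

giving chain groups C_0 ≅ Z^7, C_1 ≅ Z^18, C_2 ≅ Z^12.

The boundary map ∂_1: C_1 → C_0 is given by ∂[p,q] = [q] − [p].
The resulting 7×18 matrix has rank 6, and its Smith normal form has invariant factors (1,1,1,1,1,1).

The boundary map ∂_2: C_2 → C_1 maps a triangle to the signed sum of its edges. For instance
  ∂[0,2,4] = [2,4] − [0,4] + [0,2],
  ∂[0,1,3] = [1,3] − [0,3] + [0,1].
This gives a 18×12 integer matrix of rank 12; reducing to Smith normal form yields diagonal entries (1,1,1,1,1,1,1,1,1,1,1,2).

Computing H_k = (kernel of ∂_k) / (image of ∂_{k+1}):

  H_0: rank C_0 − rank ∂_1 = 7 − 6 = 1, and the invariant factors of ∂_1 are all 1, so H_0 = Z.

H_0 = Z.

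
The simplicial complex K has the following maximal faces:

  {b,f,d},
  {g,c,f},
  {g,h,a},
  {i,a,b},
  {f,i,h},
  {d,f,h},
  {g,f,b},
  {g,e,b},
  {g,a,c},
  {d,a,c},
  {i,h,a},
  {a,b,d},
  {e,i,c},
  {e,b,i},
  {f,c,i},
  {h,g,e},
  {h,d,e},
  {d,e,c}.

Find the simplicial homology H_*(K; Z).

Take the total order a < b < c < d < e < f < g < h < i on the vertex set. Then K (dimension 2) consists of the simplices:

  0-simplices (9): a, b, c, d, e, f, g, h, i
  1-simplices (27): ab, ac, ad, ag, ah, ai, bd, be, bf, bg, bi, cd, ce, cf, cg, ci, de, df, dh, eg, eh, ei, fg, fh, fi, gh, hi
  2-simplices (18): abd, abi, acd, acg, agh, ahi, bdf, beg, bei, bfg, cde, cei, cfg, cfi, deh, dfh, egh, fhi

so the chain groups are C_0 ≅ Z^9, C_1 ≅ Z^27, C_2 ≅ Z^18.

Boundary ∂_1: C_1 → C_0 maps an edge to its endpoints' difference, ∂[p,q] = q − p. For instance
  ∂dh = h − d.
As a 9×27 matrix over Z this has rank 8, with invariant factors (1,1,1,1,1,1,1,1).

The boundary map ∂_2: C_2 → C_1 acts by ∂[p,q,r] = [q,r] − [p,r] + [p,q]. For instance
  ∂cei = ei − ci + ce,
  ∂agh = gh − ah + ag.
As a 27×18 matrix over Z this has rank 17, with invariant factors (1,1,1,1,1,1,1,1,1,1,1,1,1,1,1,1,1).

Computing H_k = (kernel of ∂_k) / (image of ∂_{k+1}):

  H_0: rank C_0 − rank ∂_1 = 9 − 8 = 1, and the invariant factors of ∂_1 are all 1, so H_0 = Z.
  H_1: rank ker ∂_1 − rank ∂_2 = (27 − 8) − 17 = 2, and the invariant factors of ∂_2 are all 1, so H_1 = Z^2.
  H_2: rank ker ∂_2 − rank ∂_3 = (18 − 17) − 0 = 1, and there is no ∂_3, so H_2 = Z.

(K is a triangulation of the torus T^2.)

H_0 ≅ Z,  H_1 ≅ Z^2,  H_2 ≅ Z.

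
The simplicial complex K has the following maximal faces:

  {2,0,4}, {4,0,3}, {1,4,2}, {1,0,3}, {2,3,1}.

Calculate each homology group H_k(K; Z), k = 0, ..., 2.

Order the vertices as 0 < 1 < 2 < 3 < 4. Listing each simplex with vertices in this order, K has dimension 2 with simplices:

  0-simplices (5): [0], [1], [2], [3], [4]
  1-simplices (10): [0,1], [0,2], [0,3], [0,4], [1,2], [1,3], [1,4], [2,3], [2,4], [3,4]
  2-simplices (5): [0,1,3], [0,2,4], [0,3,4], [1,2,3], [1,2,4]

giving chain groups C_0 ≅ Z^5, C_1 ≅ Z^10, C_2 ≅ Z^5.

∂_1: C_1 → C_0 is given by ∂[p,q] = [q] − [p].
This gives a 5×10 integer matrix of rank 4; reducing to Smith normal form yields diagonal entries (1,1,1,1).

Boundary ∂_2: C_2 → C_1 sends each 2-simplex [p,q,r] to [q,r] − [p,r] + [p,q]. For instance
  ∂[0,2,4] = [2,4] − [0,4] + [0,2],
  ∂[0,3,4] = [3,4] − [0,4] + [0,3].
As a 10×5 matrix over Z this has rank 5, with invariant factors (1,1,1,1,1).

Reading off H_k = ker ∂_k / im ∂_{k+1}:

  H_0: rank C_0 − rank ∂_1 = 5 − 4 = 1, and the invariant factors of ∂_1 are all 1, so H_0 ≅ Z.
  H_1: rank ker ∂_1 − rank ∂_2 = (10 − 4) − 5 = 1, and the invariant factors of ∂_2 are all 1, so H_1 ≅ Z.
  H_2: rank ker ∂_2 − rank ∂_3 = (5 − 5) − 0 = 0, and there is no ∂_3, so H_2 ≅ 0.

H_0 = Z,  H_1 = Z,  H_2 = 0.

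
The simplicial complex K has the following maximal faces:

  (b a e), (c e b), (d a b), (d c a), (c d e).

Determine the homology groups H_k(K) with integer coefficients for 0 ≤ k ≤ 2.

H_0 ≅ Z,  H_1 ≅ Z,  H_2 = 0.

Take the total order a < b < c < d < e on the vertex set. Then K (dimension 2) consists of the simplices:

  0-simplices (5): a, b, c, d, e
  1-simplices (10): ab, ac, ad, ae, bc, bd, be, cd, ce, de
  2-simplices (5): abd, abe, acd, bce, cde

so the chain groups are C_0 ≅ Z^5, C_1 ≅ Z^10, C_2 ≅ Z^5.

The boundary map ∂_1: C_1 → C_0 maps an edge to its endpoints' difference, ∂[p,q] = q − p. For instance
  ∂bd = d − b.
As a 5×10 matrix over Z this has rank 4, with invariant factors (1,1,1,1).

Boundary ∂_2: C_2 → C_1 maps a triangle to the signed sum of its edges. For instance
  ∂cde = de − ce + cd,
  ∂bce = ce − be + bc.
As a 10×5 matrix over Z this has rank 5, with invariant factors (1,1,1,1,1).

Reading off H_k = ker ∂_k / im ∂_{k+1}:

  H_0: rank C_0 − rank ∂_1 = 5 − 4 = 1, and the invariant factors of ∂_1 are all 1, so H_0 ≅ Z.
  H_1: rank ker ∂_1 − rank ∂_2 = (10 − 4) − 5 = 1, and the invariant factors of ∂_2 are all 1, so H_1 ≅ Z.
  H_2: rank ker ∂_2 − rank ∂_3 = (5 − 5) − 0 = 0, and there is no ∂_3, so H_2 ≅ 0.

As a check, the Euler characteristic is 5 − 10 + 5 = 0, which agrees with 1 − 1 + 0 = 0.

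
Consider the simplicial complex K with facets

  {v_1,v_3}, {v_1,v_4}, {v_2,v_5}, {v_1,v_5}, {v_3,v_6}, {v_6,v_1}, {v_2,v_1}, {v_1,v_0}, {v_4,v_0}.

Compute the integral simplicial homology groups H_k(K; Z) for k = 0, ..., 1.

K has 7 vertices, 9 edges.
rank ∂_0 = 0, rank ∂_1 = 6 ⇒ b_0 = 7 − 0 − 6 = 1; all invariant factors of ∂_1 are 1 so no torsion. So H_0 ≅ Z.
rank ∂_1 = 6, rank ∂_2 = 0 ⇒ b_1 = 9 − 6 − 0 = 3. So H_1 ≅ Z^3.

H_0 ≅ Z,  H_1 ≅ Z^3.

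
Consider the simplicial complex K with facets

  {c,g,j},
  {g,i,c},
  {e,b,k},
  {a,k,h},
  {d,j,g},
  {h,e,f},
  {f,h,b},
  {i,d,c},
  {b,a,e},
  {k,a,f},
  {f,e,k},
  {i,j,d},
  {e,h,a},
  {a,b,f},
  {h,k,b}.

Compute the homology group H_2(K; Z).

Order the vertices as a < b < c < d < e < f < g < h < i < j < k. Listing each simplex with vertices in this order, K has dimension 2 with simplices:

  0-simplices (11): a, b, c, d, e, f, g, h, i, j, k
  1-simplices (25): ab, ae, af, ah, ak, be, bf, bh, bk, cd, cg, ci, cj, dg, di, dj, ef, eh, ek, fh, fk, gi, gj, hk, ij
  2-simplices (15): abe, abf, aeh, afk, ahk, bek, bfh, bhk, cdi, cgi, cgj, dgj, dij, efh, efk

so the chain groups are C_0 ≅ Z^11, C_1 ≅ Z^25, C_2 ≅ Z^15.

The boundary map ∂_1: C_1 → C_0 sends each edge [p,q] (with p < q) to q − p. For instance
  ∂ci = i − c.
As a 11×25 matrix over Z this has rank 9, with invariant factors (1,1,1,1,1,1,1,1,1).

∂_2: C_2 → C_1 maps a triangle to the signed sum of its edges. For instance
  ∂dij = ij − dj + di,
  ∂ahk = hk − ak + ah.
The 25×15 boundary matrix has rank 15 and Smith normal form diag(1,1,1,1,1,1,1,1,1,1,1,1,1,1,2).

From H_k ≅ ker(∂_k) / im(∂_{k+1}) we obtain:

  H_2: rank ker ∂_2 − rank ∂_3 = (15 − 15) − 0 = 0, and there is no ∂_3, so H_2 ≅ 0.

H_2 ≅ 0.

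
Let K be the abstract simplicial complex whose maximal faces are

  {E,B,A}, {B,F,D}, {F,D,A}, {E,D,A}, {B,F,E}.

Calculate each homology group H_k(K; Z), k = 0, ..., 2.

Fix the vertex order A < B < D < E < F and write every simplex with vertices in increasing order. Then dim K = 2 and the simplices of K are:

  0-simplices (5): A, B, D, E, F
  1-simplices (10): AB, AD, AE, AF, BD, BE, BF, DE, DF, EF
  2-simplices (5): ABE, ADE, ADF, BDF, BEF

so the chain groups are C_0 ≅ Z^5, C_1 ≅ Z^10, C_2 ≅ Z^5.

The boundary map ∂_1: C_1 → C_0 sends each edge [p,q] (with p < q) to q − p.
The 5×10 boundary matrix has rank 4 and Smith normal form diag(1,1,1,1).

Boundary ∂_2: C_2 → C_1 maps a triangle to the signed sum of its edges. For instance
  ∂BEF = EF − BF + BE,
  ∂ADF = DF − AF + AD.
As a 10×5 matrix over Z this has rank 5, with invariant factors (1,1,1,1,1).

Now H_k = ker ∂_k / im ∂_{k+1}, so:

  H_0: rank C_0 − rank ∂_1 = 5 − 4 = 1, and the invariant factors of ∂_1 are all 1, so H_0 = Z.
  H_1: rank ker ∂_1 − rank ∂_2 = (10 − 4) − 5 = 1, and the invariant factors of ∂_2 are all 1, so H_1 = Z.
  H_2: rank ker ∂_2 − rank ∂_3 = (5 − 5) − 0 = 0, and there is no ∂_3, so H_2 = 0.

H_0 = Z,  H_1 = Z,  H_2 = 0.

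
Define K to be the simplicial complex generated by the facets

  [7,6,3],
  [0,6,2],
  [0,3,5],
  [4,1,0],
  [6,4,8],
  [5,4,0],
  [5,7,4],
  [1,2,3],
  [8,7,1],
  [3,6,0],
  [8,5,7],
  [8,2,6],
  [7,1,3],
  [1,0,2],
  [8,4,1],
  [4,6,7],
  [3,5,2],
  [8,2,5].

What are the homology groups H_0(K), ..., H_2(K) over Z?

Order the vertices as 0 < 1 < 2 < 3 < 4 < 5 < 6 < 7 < 8. Listing each simplex with vertices in this order, K has dimension 2 with simplices:

  0-simplices (9): [0], [1], [2], [3], [4], [5], [6], [7], [8]
  1-simplices (27): (27 of them)
  2-simplices (18): [0,1,2], [0,1,4], [0,2,6], [0,3,5], [0,3,6], [0,4,5], [1,2,3], [1,3,7], [1,4,8], [1,7,8], [2,3,5], [2,5,8], [2,6,8], [3,6,7], [4,5,7], [4,6,7], [4,6,8], [5,7,8]

Hence C_0 ≅ Z^9, C_1 ≅ Z^27, C_2 ≅ Z^18.

∂_1: C_1 → C_0 is given by ∂[p,q] = [q] − [p]. For instance
  ∂[2,3] = [3] − [2].
As a 9×27 matrix over Z this has rank 8, with invariant factors (1,1,1,1,1,1,1,1).

∂_2: C_2 → C_1 acts by ∂[p,q,r] = [q,r] − [p,r] + [p,q]. For instance
  ∂[3,6,7] = [6,7] − [3,7] + [3,6],
  ∂[2,3,5] = [3,5] − [2,5] + [2,3].
As a 27×18 matrix over Z this has rank 18, with invariant factors (1,1,1,1,1,1,1,1,1,1,1,1,1,1,1,1,1,2).

Now H_k = ker ∂_k / im ∂_{k+1}, so:

  H_0: rank C_0 − rank ∂_1 = 9 − 8 = 1, and the invariant factors of ∂_1 are all 1, so H_0 = Z.
  H_1: rank ker ∂_1 − rank ∂_2 = (27 − 8) − 18 = 1, and ∂_2 has invariant factor 2 > 1, so H_1 = Z ⊕ Z/2.
  H_2: rank ker ∂_2 − rank ∂_3 = (18 − 18) − 0 = 0, and there is no ∂_3, so H_2 = 0.

H_0 ≅ Z,  H_1 ≅ Z ⊕ Z/2,  H_2 = 0.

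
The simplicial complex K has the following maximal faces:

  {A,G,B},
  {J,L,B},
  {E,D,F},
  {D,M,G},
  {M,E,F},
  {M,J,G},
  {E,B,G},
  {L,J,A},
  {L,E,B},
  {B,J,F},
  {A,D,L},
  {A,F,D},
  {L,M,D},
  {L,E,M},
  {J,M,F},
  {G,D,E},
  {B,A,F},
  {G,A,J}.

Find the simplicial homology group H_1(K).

H_1 = Z ⊕ Z/2Z.

Order the vertices as A < B < D < E < F < G < J < L < M. Listing each simplex with vertices in this order, K has dimension 2 with simplices:

  0-simplices (9): A, B, D, E, F, G, J, L, M
  1-simplices (27): AB, AD, AF, AG, AJ, AL, BE, BF, BG, BJ, BL, DE, DF, DG, DL, DM, EF, EG, EL, EM, FJ, FM, GJ, GM, JL, JM, LM
  2-simplices (18): ABF, ABG, ADF, ADL, AGJ, AJL, BEG, BEL, BFJ, BJL, DEF, DEG, DGM, DLM, EFM, ELM, FJM, GJM

so the chain groups are C_0 ≅ Z^9, C_1 ≅ Z^27, C_2 ≅ Z^18.

∂_1: C_1 → C_0 sends each edge [p,q] (with p < q) to q − p. For instance
  ∂AG = G − A.
This gives a 9×27 integer matrix of rank 8; reducing to Smith normal form yields diagonal entries (1,1,1,1,1,1,1,1).

∂_2: C_2 → C_1 sends each 2-simplex [p,q,r] to [q,r] − [p,r] + [p,q]. For instance
  ∂AGJ = GJ − AJ + AG,
  ∂DGM = GM − DM + DG.
This gives a 27×18 integer matrix of rank 18; reducing to Smith normal form yields diagonal entries (1,1,1,1,1,1,1,1,1,1,1,1,1,1,1,1,1,2).

Reading off H_k = ker ∂_k / im ∂_{k+1}:

  H_1: rank ker ∂_1 − rank ∂_2 = (27 − 8) − 18 = 1, and ∂_2 has invariant factor 2 > 1, so H_1 ≅ Z ⊕ Z/2Z.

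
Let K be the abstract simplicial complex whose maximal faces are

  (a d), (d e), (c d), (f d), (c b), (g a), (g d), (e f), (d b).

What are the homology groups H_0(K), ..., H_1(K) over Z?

Fix the vertex order a < b < c < d < e < f < g and write every simplex with vertices in increasing order. Then dim K = 1 and the simplices of K are:

  0-simplices (7): a, b, c, d, e, f, g
  1-simplices (9): ad, ag, bc, bd, cd, de, df, dg, ef

Hence C_0 ≅ Z^7, C_1 ≅ Z^9.

The boundary map ∂_1: C_1 → C_0 sends each edge [p,q] (with p < q) to q − p.
As a 7×9 matrix over Z this has rank 6, with invariant factors (1,1,1,1,1,1).

Reading off H_k = ker ∂_k / im ∂_{k+1}:

  H_0: rank C_0 − rank ∂_1 = 7 − 6 = 1, and the invariant factors of ∂_1 are all 1, so H_0 = Z.
  H_1: rank ker ∂_1 − rank ∂_2 = (9 − 6) − 0 = 3, and there is no ∂_2, so H_1 = Z^3.

As a check, the Euler characteristic is 7 − 9 = -2, which agrees with 1 − 3 = -2.

H_0 = Z,  H_1 = Z^3.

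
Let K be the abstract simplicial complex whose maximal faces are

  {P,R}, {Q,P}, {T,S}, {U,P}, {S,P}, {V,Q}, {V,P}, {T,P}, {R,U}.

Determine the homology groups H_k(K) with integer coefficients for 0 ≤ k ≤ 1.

Take the total order P < Q < R < S < T < U < V on the vertex set. Then K (dimension 1) consists of the simplices:

  0-simplices (7): P, Q, R, S, T, U, V
  1-simplices (9): PQ, PR, PS, PT, PU, PV, QV, RU, ST

Hence C_0 ≅ Z^7, C_1 ≅ Z^9.

∂_1: C_1 → C_0 is given by ∂[p,q] = [q] − [p]. For instance
  ∂RU = U − R.
The 7×9 boundary matrix has rank 6 and Smith normal form diag(1,1,1,1,1,1).

From H_k ≅ ker(∂_k) / im(∂_{k+1}) we obtain:

  H_0: rank C_0 − rank ∂_1 = 7 − 6 = 1, and the invariant factors of ∂_1 are all 1, so H_0 = Z.
  H_1: rank ker ∂_1 − rank ∂_2 = (9 − 6) − 0 = 3, and there is no ∂_2, so H_1 = Z^3.

As a check, the Euler characteristic is 7 − 9 = -2, which agrees with 1 − 3 = -2.

H_0 ≅ Z,  H_1 ≅ Z^3.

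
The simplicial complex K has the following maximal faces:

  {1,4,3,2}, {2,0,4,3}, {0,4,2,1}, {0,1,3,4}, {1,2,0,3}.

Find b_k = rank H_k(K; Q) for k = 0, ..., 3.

We work with the vertex ordering 0 < 1 < 2 < 3 < 4. The simplices of K, each written with vertices in increasing order, are:

  0-simplices (5): [0], [1], [2], [3], [4]
  1-simplices (10): [0,1], [0,2], [0,3], [0,4], [1,2], [1,3], [1,4], [2,3], [2,4], [3,4]
  2-simplices (10): [0,1,2], [0,1,3], [0,1,4], [0,2,3], [0,2,4], [0,3,4], [1,2,3], [1,2,4], [1,3,4], [2,3,4]
  3-simplices (5): [0,1,2,3], [0,1,2,4], [0,1,3,4], [0,2,3,4], [1,2,3,4]

Hence C_0 ≅ Z^5, C_1 ≅ Z^10, C_2 ≅ Z^10, C_3 ≅ Z^5.

∂_1: C_1 → C_0 maps an edge to its endpoints' difference, ∂[p,q] = q − p. For instance
  ∂[0,4] = [4] − [0].
As a 5×10 matrix over Z this has rank 4, with invariant factors (1,1,1,1).

Boundary ∂_2: C_2 → C_1 acts by ∂[p,q,r] = [q,r] − [p,r] + [p,q]. For instance
  ∂[0,3,4] = [3,4] − [0,4] + [0,3],
  ∂[2,3,4] = [3,4] − [2,4] + [2,3].
This gives a 10×10 integer matrix of rank 6; reducing to Smith normal form yields diagonal entries (1,1,1,1,1,1).

The boundary map ∂_3: C_3 → C_2 sends each 3-simplex σ to the alternating sum Σ_i (−1)^i (σ with its i-th vertex removed). For instance
  ∂[1,2,3,4] = [2,3,4] − [1,3,4] + [1,2,4] − [1,2,3],
  ∂[0,1,2,4] = [1,2,4] − [0,2,4] + [0,1,4] − [0,1,2].
As a 10×5 matrix over Z this has rank 4, with invariant factors (1,1,1,1).

Reading off H_k = ker ∂_k / im ∂_{k+1}:

  H_0: rank C_0 − rank ∂_1 = 5 − 4 = 1, and the invariant factors of ∂_1 are all 1, so H_0 ≅ Z.
  H_1: rank ker ∂_1 − rank ∂_2 = (10 − 4) − 6 = 0, and the invariant factors of ∂_2 are all 1, so H_1 ≅ 0.
  H_2: rank ker ∂_2 − rank ∂_3 = (10 − 6) − 4 = 0, and the invariant factors of ∂_3 are all 1, so H_2 ≅ 0.
  H_3: rank ker ∂_3 − rank ∂_4 = (5 − 4) − 0 = 1, and there is no ∂_4, so H_3 ≅ Z.

As a check, the Euler characteristic is 5 − 10 + 10 − 5 = 0, which agrees with 1 − 0 + 0 − 1 = 0.
(K is a triangulation of the 3-sphere S^3.)

Hence the Betti numbers are b_0 = 1, b_1 = 0, b_2 = 0, b_3 = 1.

b_0 = 1, b_1 = 0, b_2 = 0, b_3 = 1.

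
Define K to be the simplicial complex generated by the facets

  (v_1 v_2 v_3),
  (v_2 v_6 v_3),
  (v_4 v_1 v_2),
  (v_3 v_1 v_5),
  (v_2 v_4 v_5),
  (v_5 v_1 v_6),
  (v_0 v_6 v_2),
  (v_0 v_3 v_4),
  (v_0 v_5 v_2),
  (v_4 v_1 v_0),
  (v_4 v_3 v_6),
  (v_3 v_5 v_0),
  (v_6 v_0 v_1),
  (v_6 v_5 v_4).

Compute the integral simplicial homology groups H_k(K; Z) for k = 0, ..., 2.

Take the total order v_0 < v_1 < v_2 < v_3 < v_4 < v_5 < v_6 on the vertex set. Then K (dimension 2) consists of the simplices:

  0-simplices (7): [v_0], [v_1], [v_2], [v_3], [v_4], [v_5], [v_6]
  1-simplices (21): (21 of them)
  2-simplices (14): (14 of them)

so the chain groups are C_0 ≅ Z^7, C_1 ≅ Z^21, C_2 ≅ Z^14.

Boundary ∂_1: C_1 → C_0 sends each edge [p,q] (with p < q) to q − p.
This gives a 7×21 integer matrix of rank 6; reducing to Smith normal form yields diagonal entries (1,1,1,1,1,1).

Boundary ∂_2: C_2 → C_1 sends each 2-simplex [p,q,r] to [q,r] − [p,r] + [p,q]. For instance
  ∂[v_0,v_3,v_5] = [v_3,v_5] − [v_0,v_5] + [v_0,v_3],
  ∂[v_0,v_2,v_6] = [v_2,v_6] − [v_0,v_6] + [v_0,v_2].
The 21×14 boundary matrix has rank 13 and Smith normal form diag(1,1,1,1,1,1,1,1,1,1,1,1,1).

Reading off H_k = ker ∂_k / im ∂_{k+1}:

  H_0: rank C_0 − rank ∂_1 = 7 − 6 = 1, and the invariant factors of ∂_1 are all 1, so H_0 = Z.
  H_1: rank ker ∂_1 − rank ∂_2 = (21 − 6) − 13 = 2, and the invariant factors of ∂_2 are all 1, so H_1 = Z^2.
  H_2: rank ker ∂_2 − rank ∂_3 = (14 − 13) − 0 = 1, and there is no ∂_3, so H_2 = Z.

H_0 = Z,  H_1 = Z^2,  H_2 = Z.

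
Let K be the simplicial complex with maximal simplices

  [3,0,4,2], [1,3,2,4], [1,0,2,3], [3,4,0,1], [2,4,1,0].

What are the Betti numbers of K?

b_0 = 1, b_1 = 0, b_2 = 0, b_3 = 1.

Fix the vertex order 0 < 1 < 2 < 3 < 4 and write every simplex with vertices in increasing order. Then dim K = 3 and the simplices of K are:

  0-simplices (5): [0], [1], [2], [3], [4]
  1-simplices (10): [0,1], [0,2], [0,3], [0,4], [1,2], [1,3], [1,4], [2,3], [2,4], [3,4]
  2-simplices (10): [0,1,2], [0,1,3], [0,1,4], [0,2,3], [0,2,4], [0,3,4], [1,2,3], [1,2,4], [1,3,4], [2,3,4]
  3-simplices (5): [0,1,2,3], [0,1,2,4], [0,1,3,4], [0,2,3,4], [1,2,3,4]

Hence C_0 ≅ Z^5, C_1 ≅ Z^10, C_2 ≅ Z^10, C_3 ≅ Z^5.

The boundary map ∂_1: C_1 → C_0 sends each edge [p,q] (with p < q) to q − p. For instance
  ∂[2,4] = [4] − [2].
This gives a 5×10 integer matrix of rank 4; reducing to Smith normal form yields diagonal entries (1,1,1,1).

Boundary ∂_2: C_2 → C_1 maps a triangle to the signed sum of its edges. For instance
  ∂[0,1,4] = [1,4] − [0,4] + [0,1],
  ∂[0,1,2] = [1,2] − [0,2] + [0,1].
This gives a 10×10 integer matrix of rank 6; reducing to Smith normal form yields diagonal entries (1,1,1,1,1,1).

The boundary map ∂_3: C_3 → C_2 sends each 3-simplex σ to the alternating sum Σ_i (−1)^i (σ with its i-th vertex removed). For instance
  ∂[0,1,2,4] = [1,2,4] − [0,2,4] + [0,1,4] − [0,1,2],
  ∂[0,1,2,3] = [1,2,3] − [0,2,3] + [0,1,3] − [0,1,2].
This gives a 10×5 integer matrix of rank 4; reducing to Smith normal form yields diagonal entries (1,1,1,1).

From H_k ≅ ker(∂_k) / im(∂_{k+1}) we obtain:

  H_0: rank C_0 − rank ∂_1 = 5 − 4 = 1, and the invariant factors of ∂_1 are all 1, so H_0 = Z.
  H_1: rank ker ∂_1 − rank ∂_2 = (10 − 4) − 6 = 0, and the invariant factors of ∂_2 are all 1, so H_1 = 0.
  H_2: rank ker ∂_2 − rank ∂_3 = (10 − 6) − 4 = 0, and the invariant factors of ∂_3 are all 1, so H_2 = 0.
  H_3: rank ker ∂_3 − rank ∂_4 = (5 − 4) − 0 = 1, and there is no ∂_4, so H_3 = Z.

(K is a triangulation of the 3-sphere S^3.)

Hence the Betti numbers are b_0 = 1, b_1 = 0, b_2 = 0, b_3 = 1.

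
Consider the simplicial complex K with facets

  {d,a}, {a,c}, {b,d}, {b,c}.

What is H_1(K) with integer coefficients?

H_1 ≅ Z.

K has 4 vertices, 4 edges.
rank ∂_1 = 3, rank ∂_2 = 0 ⇒ b_1 = 4 − 3 − 0 = 1. So H_1 ≅ Z.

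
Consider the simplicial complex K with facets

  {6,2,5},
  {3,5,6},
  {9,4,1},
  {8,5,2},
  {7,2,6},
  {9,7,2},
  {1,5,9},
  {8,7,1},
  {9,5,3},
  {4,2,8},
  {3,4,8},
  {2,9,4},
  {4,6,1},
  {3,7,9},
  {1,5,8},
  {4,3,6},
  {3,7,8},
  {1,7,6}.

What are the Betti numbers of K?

Order the vertices as 1 < 2 < 3 < 4 < 5 < 6 < 7 < 8 < 9. Listing each simplex with vertices in this order, K has dimension 2 with simplices:

  0-simplices (9): [1], [2], [3], [4], [5], [6], [7], [8], [9]
  1-simplices (27): (27 of them)
  2-simplices (18): [1,4,6], [1,4,9], [1,5,8], [1,5,9], [1,6,7], [1,7,8], [2,4,8], [2,4,9], [2,5,6], [2,5,8], [2,6,7], [2,7,9], [3,4,6], [3,4,8], [3,5,6], [3,5,9], [3,7,8], [3,7,9]

giving chain groups C_0 ≅ Z^9, C_1 ≅ Z^27, C_2 ≅ Z^18.

∂_1: C_1 → C_0 sends each edge [p,q] (with p < q) to q − p.
As a 9×27 matrix over Z this has rank 8, with invariant factors (1,1,1,1,1,1,1,1).

The boundary map ∂_2: C_2 → C_1 acts by ∂[p,q,r] = [q,r] − [p,r] + [p,q]. For instance
  ∂[1,4,6] = [4,6] − [1,6] + [1,4],
  ∂[3,5,9] = [5,9] − [3,9] + [3,5].
This gives a 27×18 integer matrix of rank 17; reducing to Smith normal form yields diagonal entries (1,1,1,1,1,1,1,1,1,1,1,1,1,1,1,1,1).

Now H_k = ker ∂_k / im ∂_{k+1}, so:

  H_0: rank C_0 − rank ∂_1 = 9 − 8 = 1, and the invariant factors of ∂_1 are all 1, so H_0 ≅ Z.
  H_1: rank ker ∂_1 − rank ∂_2 = (27 − 8) − 17 = 2, and the invariant factors of ∂_2 are all 1, so H_1 ≅ Z^2.
  H_2: rank ker ∂_2 − rank ∂_3 = (18 − 17) − 0 = 1, and there is no ∂_3, so H_2 ≅ Z.

As a check, the Euler characteristic is 9 − 27 + 18 = 0, which agrees with 1 − 2 + 1 = 0.

Hence the Betti numbers are b_0 = 1, b_1 = 2, b_2 = 1.

b_0 = 1, b_1 = 2, b_2 = 1.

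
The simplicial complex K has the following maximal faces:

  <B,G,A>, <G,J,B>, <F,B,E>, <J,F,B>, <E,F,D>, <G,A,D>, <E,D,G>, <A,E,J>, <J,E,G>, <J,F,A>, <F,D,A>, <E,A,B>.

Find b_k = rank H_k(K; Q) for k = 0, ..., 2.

Fix the vertex order A < B < D < E < F < G < J and write every simplex with vertices in increasing order. Then dim K = 2 and the simplices of K are:

  0-simplices (7): A, B, D, E, F, G, J
  1-simplices (18): AB, AD, AE, AF, AG, AJ, BE, BF, BG, BJ, DE, DF, DG, EF, EG, EJ, FJ, GJ
  2-simplices (12): ABE, ABG, ADF, ADG, AEJ, AFJ, BEF, BFJ, BGJ, DEF, DEG, EGJ

so the chain groups are C_0 ≅ Z^7, C_1 ≅ Z^18, C_2 ≅ Z^12.

Boundary ∂_1: C_1 → C_0 maps an edge to its endpoints' difference, ∂[p,q] = q − p. For instance
  ∂DF = F − D.
The resulting 7×18 matrix has rank 6, and its Smith normal form has invariant factors (1,1,1,1,1,1).

∂_2: C_2 → C_1 acts by ∂[p,q,r] = [q,r] − [p,r] + [p,q]. For instance
  ∂EGJ = GJ − EJ + EG,
  ∂DEF = EF − DF + DE.
The resulting 18×12 matrix has rank 12, and its Smith normal form has invariant factors (1,1,1,1,1,1,1,1,1,1,1,2).

Now H_k = ker ∂_k / im ∂_{k+1}, so:

  H_0: rank C_0 − rank ∂_1 = 7 − 6 = 1, and the invariant factors of ∂_1 are all 1, so H_0 = Z.
  H_1: rank ker ∂_1 − rank ∂_2 = (18 − 6) − 12 = 0, and ∂_2 has invariant factor 2 > 1, so H_1 = Z/2.
  H_2: rank ker ∂_2 − rank ∂_3 = (12 − 12) − 0 = 0, and there is no ∂_3, so H_2 = 0.

(K is a triangulation of the real projective plane RP^2.)

Hence the Betti numbers are b_0 = 1, b_1 = 0, b_2 = 0.

b_0 = 1, b_1 = 0, b_2 = 0.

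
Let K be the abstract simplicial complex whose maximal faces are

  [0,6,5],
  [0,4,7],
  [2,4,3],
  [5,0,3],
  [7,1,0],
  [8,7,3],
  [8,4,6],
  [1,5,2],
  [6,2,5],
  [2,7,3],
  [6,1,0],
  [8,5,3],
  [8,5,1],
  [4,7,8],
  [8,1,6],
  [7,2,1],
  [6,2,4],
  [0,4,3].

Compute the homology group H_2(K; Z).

Order the vertices as 0 < 1 < 2 < 3 < 4 < 5 < 6 < 7 < 8. Listing each simplex with vertices in this order, K has dimension 2 with simplices:

  0-simplices (9): [0], [1], [2], [3], [4], [5], [6], [7], [8]
  1-simplices (27): (27 of them)
  2-simplices (18): [0,1,6], [0,1,7], [0,3,4], [0,3,5], [0,4,7], [0,5,6], [1,2,5], [1,2,7], [1,5,8], [1,6,8], [2,3,4], [2,3,7], [2,4,6], [2,5,6], [3,5,8], [3,7,8], [4,6,8], [4,7,8]

giving chain groups C_0 ≅ Z^9, C_1 ≅ Z^27, C_2 ≅ Z^18.

∂_1: C_1 → C_0 maps an edge to its endpoints' difference, ∂[p,q] = q − p. For instance
  ∂[1,5] = [5] − [1].
This gives a 9×27 integer matrix of rank 8; reducing to Smith normal form yields diagonal entries (1,1,1,1,1,1,1,1).

Boundary ∂_2: C_2 → C_1 maps a triangle to the signed sum of its edges. For instance
  ∂[1,6,8] = [6,8] − [1,8] + [1,6],
  ∂[1,2,5] = [2,5] − [1,5] + [1,2].
This gives a 27×18 integer matrix of rank 18; reducing to Smith normal form yields diagonal entries (1,1,1,1,1,1,1,1,1,1,1,1,1,1,1,1,1,2).

From H_k ≅ ker(∂_k) / im(∂_{k+1}) we obtain:

  H_2: rank ker ∂_2 − rank ∂_3 = (18 − 18) − 0 = 0, and there is no ∂_3, so H_2 = 0.

(K is a triangulation of the Klein bottle.)

H_2 = 0.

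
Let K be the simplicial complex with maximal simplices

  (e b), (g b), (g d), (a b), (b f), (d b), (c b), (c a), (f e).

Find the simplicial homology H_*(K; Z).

Order the vertices as a < b < c < d < e < f < g. Listing each simplex with vertices in this order, K has dimension 1 with simplices:

  0-simplices (7): a, b, c, d, e, f, g
  1-simplices (9): ab, ac, bc, bd, be, bf, bg, dg, ef

giving chain groups C_0 ≅ Z^7, C_1 ≅ Z^9.

Boundary ∂_1: C_1 → C_0 is given by ∂[p,q] = [q] − [p]. For instance
  ∂dg = g − d.
This gives a 7×9 integer matrix of rank 6; reducing to Smith normal form yields diagonal entries (1,1,1,1,1,1).

From H_k ≅ ker(∂_k) / im(∂_{k+1}) we obtain:

  H_0: rank C_0 − rank ∂_1 = 7 − 6 = 1, and the invariant factors of ∂_1 are all 1, so H_0 = Z.
  H_1: rank ker ∂_1 − rank ∂_2 = (9 − 6) − 0 = 3, and there is no ∂_2, so H_1 = Z^3.

H_0 ≅ Z,  H_1 ≅ Z^3.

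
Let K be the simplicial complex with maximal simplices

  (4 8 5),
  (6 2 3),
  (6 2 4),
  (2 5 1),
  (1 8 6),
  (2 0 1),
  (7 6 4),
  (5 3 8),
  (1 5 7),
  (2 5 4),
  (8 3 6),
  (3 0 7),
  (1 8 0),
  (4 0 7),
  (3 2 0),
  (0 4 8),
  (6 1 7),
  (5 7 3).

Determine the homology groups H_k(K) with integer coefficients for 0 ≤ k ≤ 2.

We work with the vertex ordering 0 < 1 < 2 < 3 < 4 < 5 < 6 < 7 < 8. The simplices of K, each written with vertices in increasing order, are:

  0-simplices (9): [0], [1], [2], [3], [4], [5], [6], [7], [8]
  1-simplices (27): (27 of them)
  2-simplices (18): [0,1,2], [0,1,8], [0,2,3], [0,3,7], [0,4,7], [0,4,8], [1,2,5], [1,5,7], [1,6,7], [1,6,8], [2,3,6], [2,4,5], [2,4,6], [3,5,7], [3,5,8], [3,6,8], [4,5,8], [4,6,7]

Hence C_0 ≅ Z^9, C_1 ≅ Z^27, C_2 ≅ Z^18.

∂_1: C_1 → C_0 maps an edge to its endpoints' difference, ∂[p,q] = q − p.
The 9×27 boundary matrix has rank 8 and Smith normal form diag(1,1,1,1,1,1,1,1).

Boundary ∂_2: C_2 → C_1 sends each 2-simplex [p,q,r] to [q,r] − [p,r] + [p,q]. For instance
  ∂[3,5,8] = [5,8] − [3,8] + [3,5],
  ∂[4,5,8] = [5,8] − [4,8] + [4,5].
The 27×18 boundary matrix has rank 17 and Smith normal form diag(1,1,1,1,1,1,1,1,1,1,1,1,1,1,1,1,1).

Reading off H_k = ker ∂_k / im ∂_{k+1}:

  H_0: rank C_0 − rank ∂_1 = 9 − 8 = 1, and the invariant factors of ∂_1 are all 1, so H_0 ≅ Z.
  H_1: rank ker ∂_1 − rank ∂_2 = (27 − 8) − 17 = 2, and the invariant factors of ∂_2 are all 1, so H_1 ≅ Z^2.
  H_2: rank ker ∂_2 − rank ∂_3 = (18 − 17) − 0 = 1, and there is no ∂_3, so H_2 ≅ Z.

H_0 ≅ Z,  H_1 ≅ Z^2,  H_2 ≅ Z.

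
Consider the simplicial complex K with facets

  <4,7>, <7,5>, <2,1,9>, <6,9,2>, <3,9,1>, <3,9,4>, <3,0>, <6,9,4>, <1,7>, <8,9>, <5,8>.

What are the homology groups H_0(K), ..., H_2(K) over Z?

H_0 = Z,  H_1 = Z^2,  H_2 = 0.

K has 10 vertices, 16 edges, 5 triangles.
rank ∂_0 = 0, rank ∂_1 = 9 ⇒ b_0 = 10 − 0 − 9 = 1; all invariant factors of ∂_1 are 1 so no torsion. So H_0 ≅ Z.
rank ∂_1 = 9, rank ∂_2 = 5 ⇒ b_1 = 16 − 9 − 5 = 2; all invariant factors of ∂_2 are 1 so no torsion. So H_1 ≅ Z^2.
rank ∂_2 = 5, rank ∂_3 = 0 ⇒ b_2 = 5 − 5 − 0 = 0. So H_2 ≅ 0.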